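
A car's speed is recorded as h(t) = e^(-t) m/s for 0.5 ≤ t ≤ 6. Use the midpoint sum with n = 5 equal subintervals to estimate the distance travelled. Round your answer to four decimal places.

Δt = (6 − 0.5)/5 = 1.1.
Midpoints: 1.05, 2.15, 3.25, 4.35, 5.45.
h(1.05) ≈ 0.3499, h(2.15) ≈ 0.1165, h(3.25) ≈ 0.0388, h(4.35) ≈ 0.0129, h(5.45) ≈ 0.0043.
Sum = Δt · [h(1.05) + h(2.15) + h(3.25) + h(4.35) + h(5.45)].
Sum ≈ 0.5746.

0.5746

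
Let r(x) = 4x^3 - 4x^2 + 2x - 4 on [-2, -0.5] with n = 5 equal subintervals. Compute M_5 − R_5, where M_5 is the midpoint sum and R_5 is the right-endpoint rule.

M_5 = -35.97375.
R_5 = -29.19.
M_5 − R_5 = -6.78375.

-6.78375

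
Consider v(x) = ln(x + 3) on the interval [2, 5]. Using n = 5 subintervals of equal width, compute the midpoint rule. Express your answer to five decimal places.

5.58947

Δx = (5 − 2)/5 = 0.6.
Midpoints: 2.3, 2.9, 3.5, 4.1, 4.7.
v(2.3) ≈ 1.66771, v(2.9) ≈ 1.77495, v(3.5) ≈ 1.87180, v(4.1) ≈ 1.96009, v(4.7) ≈ 2.04122.
Sum = Δx · [v(2.3) + v(2.9) + v(3.5) + v(4.1) + v(4.7)].
Sum ≈ 5.58947.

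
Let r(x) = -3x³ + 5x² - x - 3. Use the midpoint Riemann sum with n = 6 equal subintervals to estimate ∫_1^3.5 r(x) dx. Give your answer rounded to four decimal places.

-54.5786

Δx = (3.5 − 1)/6 = 5/12.
Midpoints: 29/24, 1.625, 49/24, 59/24, 2.875, 79/24.
r(29/24) = -10141/4608, r(1.625) = -2199/512, r(49/24) = -14947/1536, r(59/24) = -91291/4608, r(2.875) = -18349/512, r(79/24) = -90797/1536.
Sum = Δx · [r(29/24) + r(1.625) + r(49/24) + ...].
Sum ≈ -54.5786.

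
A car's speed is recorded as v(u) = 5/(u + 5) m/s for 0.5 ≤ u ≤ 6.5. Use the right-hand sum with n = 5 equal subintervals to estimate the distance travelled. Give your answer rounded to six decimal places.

3.418620

Δu = (6.5 − 0.5)/5 = 1.2.
Right endpoints: 1.7, 2.9, 4.1, 5.3, 6.5.
v(1.7) = 50/67, v(2.9) = 50/79, v(4.1) = 50/91, v(5.3) = 50/103, v(6.5) = 10/23.
Sum = Δu · [v(1.7) + v(2.9) + v(4.1) + v(5.3) + v(6.5)].
Sum ≈ 3.418620.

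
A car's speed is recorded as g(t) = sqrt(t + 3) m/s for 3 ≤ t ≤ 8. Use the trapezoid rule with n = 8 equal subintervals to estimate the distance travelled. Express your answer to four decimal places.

14.5222

Δt = (8 − 3)/8 = 0.625.
g(3) ≈ 2.4495, g(3.625) ≈ 2.5739, g(4.25) ≈ 2.6926, g(4.875) ≈ 2.8062, g(5.5) ≈ 2.9155, g(6.125) ≈ 3.0208, g(6.75) ≈ 3.1225, g(7.375) ≈ 3.2210, g(8) ≈ 3.3166.
T_8 = (Δt/2)·[g(t_0) + 2g(t_1) + ... + 2g(t_{7}) + g(t_8)].
Sum ≈ 14.5222.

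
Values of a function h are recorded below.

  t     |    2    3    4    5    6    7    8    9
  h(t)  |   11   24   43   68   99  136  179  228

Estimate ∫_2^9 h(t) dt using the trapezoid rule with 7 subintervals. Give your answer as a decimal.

Δt = 1.
T_7 = (1/2)·[11 + 2·24 + 2·43 + 2·68 + 2·99 + 2·136 + 2·179 + 228] = 668.5.

668.5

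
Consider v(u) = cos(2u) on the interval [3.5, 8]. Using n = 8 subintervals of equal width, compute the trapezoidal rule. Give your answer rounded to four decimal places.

Δu = (8 − 3.5)/8 = 0.5625.
v(3.5) ≈ 0.7539, v(4.0625) ≈ -0.2677, v(4.625) ≈ -0.9848, v(5.1875) ≈ -0.5815, v(5.75) ≈ 0.4833, v(6.3125) ≈ 0.9983, v(6.875) ≈ 0.3776, v(7.4375) ≈ -0.6727, v(8) ≈ -0.9577.
T_8 = (Δu/2)·[v(u_0) + 2v(u_1) + ... + 2v(u_{7}) + v(u_8)].
Sum ≈ -0.4215.

-0.4215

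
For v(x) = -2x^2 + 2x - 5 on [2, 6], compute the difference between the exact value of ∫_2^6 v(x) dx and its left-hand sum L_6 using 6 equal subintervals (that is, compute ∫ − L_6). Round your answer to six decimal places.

-18.074074

Exact integral: ∫_2^6 v(x) dx ≈ -126.66666667.
L_6 ≈ -108.59259259.
Error ≈ -126.66666667 − (-108.59259259) ≈ -18.074074.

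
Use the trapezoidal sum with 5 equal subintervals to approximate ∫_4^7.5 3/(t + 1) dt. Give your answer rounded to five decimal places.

Δt = (7.5 − 4)/5 = 0.7.
f(4) = 0.6, f(4.7) = 10/19, f(5.4) = 0.46875, f(6.1) = 30/71, f(6.8) = 5/13, f(7.5) = 6/17.
T_5 = (Δt/2)·[f(t_0) + 2f(t_1) + ... + 2f(t_{4}) + f(t_5)].
Sum ≈ 1.59508.

1.59508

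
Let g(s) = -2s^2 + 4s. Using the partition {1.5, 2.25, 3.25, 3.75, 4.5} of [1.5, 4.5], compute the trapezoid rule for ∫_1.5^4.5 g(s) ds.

Subinterval widths: 0.75, 1, 0.5, 0.75.
g(1.5) = 1.5, g(2.25) = -1.125, g(3.25) = -8.125, g(3.75) = -13.125, g(4.5) = -22.5.
On each subinterval the trapezoid contributes (Δs_i/2)·[g(s_{i-1}) + g(s_i)].
Sum = -23.15625.

-23.15625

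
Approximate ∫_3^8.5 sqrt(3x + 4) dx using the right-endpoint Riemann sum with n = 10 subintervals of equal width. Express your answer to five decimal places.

Δx = (8.5 − 3)/10 = 0.55.
Right endpoints: 3.55, 4.1, 4.65, 5.2, 5.75, 6.3, 6.85, 7.4, 7.95, 8.5.
f(3.55) ≈ 3.82753, f(4.1) ≈ 4.03733, f(4.65) ≈ 4.23674, f(5.2) ≈ 4.42719, f(5.75) ≈ 4.60977, f(6.3) ≈ 4.78539, f(6.85) ≈ 4.95480, f(7.4) ≈ 5.11859, f(7.95) ≈ 5.27731, f(8.5) ≈ 5.43139.
Sum = Δx · [f(3.55) + f(4.1) + f(4.65) + ...].
Sum ≈ 25.68833.

25.68833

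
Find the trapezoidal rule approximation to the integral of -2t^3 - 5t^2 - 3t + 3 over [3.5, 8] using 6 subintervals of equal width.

Δt = (8 − 3.5)/6 = 0.75.
f(3.5) = -154.5, f(4.25) = -253.59375, f(5) = -387, f(5.75) = -559.78125, f(6.5) = -777, f(7.25) = -1043.71875, f(8) = -1365.
T_6 = (Δt/2)·[f(t_0) + 2f(t_1) + ... + 2f(t_{5}) + f(t_6)].
Sum = -2835.6328125.

-2835.6328125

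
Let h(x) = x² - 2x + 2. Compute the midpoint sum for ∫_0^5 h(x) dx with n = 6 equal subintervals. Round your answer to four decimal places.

Δx = (5 − 0)/6 = 5/6.
Midpoints: 5/12, 1.25, 25/12, 35/12, 3.75, 55/12.
h(5/12) = 193/144, h(1.25) = 1.0625, h(25/12) = 313/144, h(35/12) = 673/144, h(3.75) = 8.5625, h(55/12) = 1993/144.
Sum = Δx · [h(5/12) + h(1.25) + h(25/12) + ...].
Sum ≈ 26.3773.

26.3773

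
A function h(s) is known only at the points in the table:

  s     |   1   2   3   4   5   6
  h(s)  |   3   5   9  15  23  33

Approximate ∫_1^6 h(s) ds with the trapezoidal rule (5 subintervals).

70

Δs = 1.
T_5 = (1/2)·[3 + 2·5 + 2·9 + 2·15 + 2·23 + 33] = 70.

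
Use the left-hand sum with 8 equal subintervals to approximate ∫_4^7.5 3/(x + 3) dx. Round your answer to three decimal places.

1.248

Δx = (7.5 − 4)/8 = 0.4375.
Left endpoints: 4, 4.4375, 4.875, 5.3125, 5.75, 6.1875, 6.625, 7.0625.
f(4) = 3/7, f(4.4375) = 48/119, f(4.875) = 8/21, f(5.3125) = 48/133, f(5.75) = 12/35, f(6.1875) = 16/49, f(6.625) = 24/77, f(7.0625) = 48/161.
Sum = Δx · [f(4) + f(4.4375) + f(4.875) + ...].
Sum ≈ 1.248.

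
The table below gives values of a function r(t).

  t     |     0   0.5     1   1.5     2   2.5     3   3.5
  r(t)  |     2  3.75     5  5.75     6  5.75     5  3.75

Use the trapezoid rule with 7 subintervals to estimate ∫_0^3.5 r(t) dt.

Δt = 0.5.
T_7 = (0.5/2)·[2 + 2·3.75 + 2·5 + 2·5.75 + 2·6 + 2·5.75 + 2·5 + 3.75] = 17.0625.

17.0625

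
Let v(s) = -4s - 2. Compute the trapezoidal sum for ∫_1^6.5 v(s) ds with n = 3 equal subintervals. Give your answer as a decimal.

-93.5

Δs = (6.5 − 1)/3 = 11/6.
v(1) = -6, v(17/6) = -40/3, v(14/3) = -62/3, v(6.5) = -28.
T_3 = (Δs/2)·[v(s_0) + 2v(s_1) + 2v(s_2) + v(s_3)].
Sum = -93.5.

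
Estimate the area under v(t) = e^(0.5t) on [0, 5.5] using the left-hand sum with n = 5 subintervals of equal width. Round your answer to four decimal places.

21.9664

Δt = (5.5 − 0)/5 = 1.1.
Left endpoints: 0, 1.1, 2.2, 3.3, 4.4.
v(0) ≈ 1.0000, v(1.1) ≈ 1.7333, v(2.2) ≈ 3.0042, v(3.3) ≈ 5.2070, v(4.4) ≈ 9.0250.
Sum = Δt · [v(0) + v(1.1) + v(2.2) + v(3.3) + v(4.4)].
Sum ≈ 21.9664.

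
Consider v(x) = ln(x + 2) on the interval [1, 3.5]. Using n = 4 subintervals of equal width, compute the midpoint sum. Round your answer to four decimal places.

3.5827

Δx = (3.5 − 1)/4 = 0.625.
Midpoints: 1.3125, 1.9375, 2.5625, 3.1875.
v(1.3125) ≈ 1.1977, v(1.9375) ≈ 1.3705, v(2.5625) ≈ 1.5179, v(3.1875) ≈ 1.6463.
Sum = Δx · [v(1.3125) + v(1.9375) + v(2.5625) + v(3.1875)].
Sum ≈ 3.5827.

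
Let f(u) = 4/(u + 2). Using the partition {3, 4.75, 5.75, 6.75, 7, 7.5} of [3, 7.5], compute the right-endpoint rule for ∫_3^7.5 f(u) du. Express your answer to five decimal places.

Subinterval widths: 1.75, 1, 1, 0.25, 0.5.
Right endpoints: 4.75, 5.75, 6.75, 7, 7.5.
f(4.75) = 16/27, f(5.75) = 16/31, f(6.75) = 16/35, f(7) = 4/9, f(7.5) = 8/19.
Sum = Σ Δu_i · f(u_i).
Sum ≈ 2.33195.

2.33195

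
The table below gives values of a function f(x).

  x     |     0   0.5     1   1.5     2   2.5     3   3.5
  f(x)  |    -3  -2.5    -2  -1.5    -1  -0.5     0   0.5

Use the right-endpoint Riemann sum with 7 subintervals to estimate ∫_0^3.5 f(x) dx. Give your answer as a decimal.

-3.5

Δx = 0.5.
Sum = 0.5·[(-2.5) + (-2) + (-1.5) + (-1) + (-0.5) + 0 + 0.5] = -3.5.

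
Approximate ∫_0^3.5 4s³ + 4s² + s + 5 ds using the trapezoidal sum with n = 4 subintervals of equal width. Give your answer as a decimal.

242.01953125

Δs = (3.5 − 0)/4 = 0.875.
f(0) = 5, f(0.875) = 11.6171875, f(1.75) = 40.4375, f(2.625) = 107.5390625, f(3.5) = 229.
T_4 = (Δs/2)·[f(s_0) + 2f(s_1) + 2f(s_2) + 2f(s_3) + f(s_4)].
Sum = 242.01953125.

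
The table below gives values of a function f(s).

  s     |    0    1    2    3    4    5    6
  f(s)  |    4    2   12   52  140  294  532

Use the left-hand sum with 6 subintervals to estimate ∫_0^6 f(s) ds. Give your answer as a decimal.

Δs = 1.
Sum = 1·[4 + 2 + 12 + 52 + 140 + 294] = 504.

504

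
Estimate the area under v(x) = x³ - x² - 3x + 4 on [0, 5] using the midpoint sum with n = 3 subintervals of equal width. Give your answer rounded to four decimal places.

Δx = (5 − 0)/3 = 5/3.
Midpoints: 5/6, 2.5, 25/6.
v(5/6) = 299/216, v(2.5) = 5.875, v(25/6) = 10039/216.
Sum = Δx · [v(5/6) + v(2.5) + v(25/6)].
Sum ≈ 89.5602.

89.5602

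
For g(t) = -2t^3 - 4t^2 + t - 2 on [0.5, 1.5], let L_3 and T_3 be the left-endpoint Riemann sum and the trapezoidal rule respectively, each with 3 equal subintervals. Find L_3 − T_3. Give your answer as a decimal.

2.25

L_3 ≈ -5.76852.
T_3 ≈ -8.01852.
L_3 − T_3 = 2.25.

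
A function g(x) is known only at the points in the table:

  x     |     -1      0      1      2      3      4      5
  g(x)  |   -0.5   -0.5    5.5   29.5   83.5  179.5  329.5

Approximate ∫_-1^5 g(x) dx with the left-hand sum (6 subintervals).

297

Δx = 1.
Sum = 1·[(-0.5) + (-0.5) + 5.5 + 29.5 + 83.5 + 179.5] = 297.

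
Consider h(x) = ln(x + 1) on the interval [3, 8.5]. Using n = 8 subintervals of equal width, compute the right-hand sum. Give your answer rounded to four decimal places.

Δx = (8.5 − 3)/8 = 0.6875.
Right endpoints: 3.6875, 4.375, 5.0625, 5.75, 6.4375, 7.125, 7.8125, 8.5.
h(3.6875) ≈ 1.5449, h(4.375) ≈ 1.6818, h(5.0625) ≈ 1.8021, h(5.75) ≈ 1.9095, h(6.4375) ≈ 2.0065, h(7.125) ≈ 2.0949, h(7.8125) ≈ 2.1762, h(8.5) ≈ 2.2513.
Sum = Δx · [h(3.6875) + h(4.375) + h(5.0625) + ...].
Sum ≈ 10.6337.

10.6337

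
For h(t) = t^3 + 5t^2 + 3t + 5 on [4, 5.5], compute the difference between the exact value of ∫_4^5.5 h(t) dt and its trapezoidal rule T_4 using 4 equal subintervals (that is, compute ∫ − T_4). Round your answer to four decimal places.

-0.6768

Exact integral: ∫_4^5.5 h(t) dt = 364.265625.
T_4 ≈ 364.942383.
Error ≈ 364.265625 − 364.942383 ≈ -0.6768.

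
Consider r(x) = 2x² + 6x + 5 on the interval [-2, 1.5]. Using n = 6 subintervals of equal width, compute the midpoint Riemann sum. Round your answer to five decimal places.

Δx = (1.5 − (-2))/6 = 7/12.
Midpoints: -41/24, -1.125, -13/24, 1/24, 0.625, 29/24.
r(-41/24) = 169/288, r(-1.125) = 0.78125, r(-13/24) = 673/288, r(1/24) = 1513/288, r(0.625) = 9.53125, r(29/24) = 4369/288.
Sum = Δx · [r(-41/24) + r(-1.125) + r(-13/24) + ...].
Sum ≈ 19.63484.

19.63484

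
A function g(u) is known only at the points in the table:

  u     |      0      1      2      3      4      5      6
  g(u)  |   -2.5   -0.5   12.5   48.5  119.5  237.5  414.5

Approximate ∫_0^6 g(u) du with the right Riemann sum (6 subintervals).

832

Δu = 1.
Sum = 1·[(-0.5) + 12.5 + 48.5 + 119.5 + 237.5 + 414.5] = 832.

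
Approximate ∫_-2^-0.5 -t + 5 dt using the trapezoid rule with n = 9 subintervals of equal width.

9.375

Δt = (-0.5 − (-2))/9 = 1/6.
f(-2) = 7, f(-11/6) = 41/6, f(-5/3) = 20/3, f(-1.5) = 6.5, f(-4/3) = 19/3, f(-7/6) = 37/6, f(-1) = 6, f(-5/6) = 35/6, f(-2/3) = 17/3, f(-0.5) = 5.5.
T_9 = (Δt/2)·[f(t_0) + 2f(t_1) + ... + 2f(t_{8}) + f(t_9)].
Sum = 9.375.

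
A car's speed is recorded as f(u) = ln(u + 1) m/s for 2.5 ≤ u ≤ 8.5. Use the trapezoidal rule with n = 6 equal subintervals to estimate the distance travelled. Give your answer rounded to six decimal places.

10.987624

Δu = (8.5 − 2.5)/6 = 1.
f(2.5) ≈ 1.252763, f(3.5) ≈ 1.504077, f(4.5) ≈ 1.704748, f(5.5) ≈ 1.871802, f(6.5) ≈ 2.014903, f(7.5) ≈ 2.140066, f(8.5) ≈ 2.251292.
T_6 = (Δu/2)·[f(u_0) + 2f(u_1) + ... + 2f(u_{5}) + f(u_6)].
Sum ≈ 10.987624.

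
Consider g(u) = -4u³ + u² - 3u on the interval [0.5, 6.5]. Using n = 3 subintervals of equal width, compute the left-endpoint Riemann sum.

-846.5

Δu = (6.5 − 0.5)/3 = 2.
Left endpoints: 0.5, 2.5, 4.5.
g(0.5) = -1.75, g(2.5) = -63.75, g(4.5) = -357.75.
Sum = Δu · [g(0.5) + g(2.5) + g(4.5)].
Sum = -846.5.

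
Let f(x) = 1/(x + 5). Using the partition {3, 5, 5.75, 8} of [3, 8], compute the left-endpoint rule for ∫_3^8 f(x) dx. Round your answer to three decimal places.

Subinterval widths: 2, 0.75, 2.25.
Left endpoints: 3, 5, 5.75.
f(3) = 0.125, f(5) = 0.1, f(5.75) = 4/43.
Sum = Σ Δx_i · f(x_i).
Sum ≈ 0.534.

0.534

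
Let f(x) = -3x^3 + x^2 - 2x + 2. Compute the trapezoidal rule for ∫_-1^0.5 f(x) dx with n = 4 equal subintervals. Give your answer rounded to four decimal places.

4.9424

Δx = (0.5 − (-1))/4 = 0.375.
f(-1) = 8, f(-0.625) = 2239/512, f(-0.25) = 2.609375, f(0.125) = 901/512, f(0.5) = 0.875.
T_4 = (Δx/2)·[f(x_0) + 2f(x_1) + 2f(x_2) + 2f(x_3) + f(x_4)].
Sum ≈ 4.9424.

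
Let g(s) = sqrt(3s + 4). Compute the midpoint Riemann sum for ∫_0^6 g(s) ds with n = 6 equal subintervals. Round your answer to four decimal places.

21.1707

Δs = (6 − 0)/6 = 1.
Midpoints: 0.5, 1.5, 2.5, 3.5, 4.5, 5.5.
g(0.5) ≈ 2.3452, g(1.5) ≈ 2.9155, g(2.5) ≈ 3.3912, g(3.5) ≈ 3.8079, g(4.5) ≈ 4.1833, g(5.5) ≈ 4.5277.
Sum = Δs · [g(0.5) + g(1.5) + g(2.5) + ...].
Sum ≈ 21.1707.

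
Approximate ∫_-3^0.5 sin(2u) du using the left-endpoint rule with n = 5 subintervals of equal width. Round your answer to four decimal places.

Δu = (0.5 − (-3))/5 = 0.7.
Left endpoints: -3, -2.3, -1.6, -0.9, -0.2.
f(-3) ≈ 0.2794, f(-2.3) ≈ 0.9937, f(-1.6) ≈ 0.0584, f(-0.9) ≈ -0.9738, f(-0.2) ≈ -0.3894.
Sum = Δu · [f(-3) + f(-2.3) + f(-1.6) + f(-0.9) + f(-0.2)].
Sum ≈ -0.0222.

-0.0222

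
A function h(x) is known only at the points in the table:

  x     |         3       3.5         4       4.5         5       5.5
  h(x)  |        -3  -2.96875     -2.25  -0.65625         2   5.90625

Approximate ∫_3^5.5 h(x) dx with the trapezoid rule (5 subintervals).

Δx = 0.5.
T_5 = (0.5/2)·[(-3) + 2·(-2.96875) + 2·(-2.25) + 2·(-0.65625) + 2·2 + 5.90625] = -1.2109375.

-1.2109375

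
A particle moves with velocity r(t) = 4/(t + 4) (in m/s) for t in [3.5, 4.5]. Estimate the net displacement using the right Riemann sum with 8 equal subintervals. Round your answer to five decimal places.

0.49675

Δt = (4.5 − 3.5)/8 = 0.125.
Right endpoints: 3.625, 3.75, 3.875, 4, 4.125, 4.25, 4.375, 4.5.
r(3.625) = 32/61, r(3.75) = 16/31, r(3.875) = 32/63, r(4) = 0.5, r(4.125) = 32/65, r(4.25) = 16/33, r(4.375) = 32/67, r(4.5) = 8/17.
Sum = Δt · [r(3.625) + r(3.75) + r(3.875) + ...].
Sum ≈ 0.49675.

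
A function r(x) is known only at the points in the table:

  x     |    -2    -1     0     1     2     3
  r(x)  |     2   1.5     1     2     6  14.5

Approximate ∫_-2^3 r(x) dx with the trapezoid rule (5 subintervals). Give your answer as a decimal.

Δx = 1.
T_5 = (1/2)·[2 + 2·1.5 + 2·1 + 2·2 + 2·6 + 14.5] = 18.75.

18.75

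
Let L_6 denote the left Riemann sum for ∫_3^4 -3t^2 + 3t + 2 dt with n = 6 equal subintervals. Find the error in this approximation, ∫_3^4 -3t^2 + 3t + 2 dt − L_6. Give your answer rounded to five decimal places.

-1.48611

Exact integral: ∫_3^4 f(t) dt = -24.5.
L_6 ≈ -23.0138889.
Error ≈ -24.5 − (-23.0138889) ≈ -1.48611.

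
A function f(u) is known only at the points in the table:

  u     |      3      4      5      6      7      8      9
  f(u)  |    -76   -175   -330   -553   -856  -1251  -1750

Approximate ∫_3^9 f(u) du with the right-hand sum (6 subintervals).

Δu = 1.
Sum = 1·[(-175) + (-330) + (-553) + (-856) + (-1251) + (-1750)] = -4915.

-4915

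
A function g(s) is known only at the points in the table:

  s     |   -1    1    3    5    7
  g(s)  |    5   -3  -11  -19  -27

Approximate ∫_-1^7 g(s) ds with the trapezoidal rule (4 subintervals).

-88

Δs = 2.
T_4 = (2/2)·[5 + 2·(-3) + 2·(-11) + 2·(-19) + (-27)] = -88.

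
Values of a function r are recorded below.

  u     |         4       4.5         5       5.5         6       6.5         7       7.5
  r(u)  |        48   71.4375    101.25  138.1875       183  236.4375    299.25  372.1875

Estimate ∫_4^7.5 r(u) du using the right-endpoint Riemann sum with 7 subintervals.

Δu = 0.5.
Sum = 0.5·[71.4375 + 101.25 + 138.1875 + 183 + 236.4375 + 299.25 + 372.1875] = 700.875.

700.875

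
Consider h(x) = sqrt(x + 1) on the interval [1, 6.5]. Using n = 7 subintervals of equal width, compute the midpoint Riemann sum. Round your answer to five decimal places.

11.81182

Δx = (6.5 − 1)/7 = 11/14.
Midpoints: 39/28, 61/28, 83/28, 3.75, 127/28, 149/28, 171/28.
h(39/28) ≈ 1.54689, h(61/28) ≈ 1.78285, h(83/28) ≈ 1.99105, h(3.75) ≈ 2.17945, h(127/28) ≈ 2.35281, h(149/28) ≈ 2.51425, h(171/28) ≈ 2.66592.
Sum = Δx · [h(39/28) + h(61/28) + h(83/28) + ...].
Sum ≈ 11.81182.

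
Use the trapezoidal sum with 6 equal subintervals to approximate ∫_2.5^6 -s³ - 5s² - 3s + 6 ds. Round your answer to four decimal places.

Δs = (6 − 2.5)/6 = 7/12.
f(2.5) = -48.375, f(37/12) = -138409/1728, f(11/3) = -3281/27, f(4.25) = -173.828125, f(29/6) = -51455/216, f(65/12) = -545837/1728, f(6) = -408.
T_6 = (Δs/2)·[f(s_0) + 2f(s_1) + ... + 2f(s_{5}) + f(s_6)].
Sum ≈ -675.3410.

-675.3410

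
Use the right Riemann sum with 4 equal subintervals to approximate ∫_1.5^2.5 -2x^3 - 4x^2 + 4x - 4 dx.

Δx = (2.5 − 1.5)/4 = 0.25.
Right endpoints: 1.75, 2, 2.25, 2.5.
f(1.75) = -19.96875, f(2) = -28, f(2.25) = -38.03125, f(2.5) = -50.25.
Sum = Δx · [f(1.75) + f(2) + f(2.25) + f(2.5)].
Sum = -34.0625.

-34.0625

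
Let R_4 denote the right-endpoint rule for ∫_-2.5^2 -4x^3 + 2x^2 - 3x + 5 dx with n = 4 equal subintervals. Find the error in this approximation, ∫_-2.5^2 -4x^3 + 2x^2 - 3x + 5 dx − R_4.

Exact integral: ∫_-2.5^2 f(x) dx = 64.6875.
R_4 = 6.15234375.
Error = 64.6875 − 6.15234375 = 58.53515625.

58.53515625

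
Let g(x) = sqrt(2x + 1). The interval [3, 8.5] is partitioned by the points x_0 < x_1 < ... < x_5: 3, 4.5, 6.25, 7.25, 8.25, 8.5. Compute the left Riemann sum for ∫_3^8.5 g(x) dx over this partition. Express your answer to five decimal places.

18.15968

Subinterval widths: 1.5, 1.75, 1, 1, 0.25.
Left endpoints: 3, 4.5, 6.25, 7.25, 8.25.
g(3) ≈ 2.64575, g(4.5) ≈ 3.16228, g(6.25) ≈ 3.67423, g(7.25) ≈ 3.93700, g(8.25) ≈ 4.18330.
Sum = Σ Δx_i · g(x_i).
Sum ≈ 18.15968.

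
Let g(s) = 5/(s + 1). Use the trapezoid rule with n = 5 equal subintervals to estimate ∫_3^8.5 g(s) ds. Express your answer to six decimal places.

4.350688

Δs = (8.5 − 3)/5 = 1.1.
g(3) = 1.25, g(4.1) = 50/51, g(5.2) = 25/31, g(6.3) = 50/73, g(7.4) = 25/42, g(8.5) = 10/19.
T_5 = (Δs/2)·[g(s_0) + 2g(s_1) + ... + 2g(s_{4}) + g(s_5)].
Sum ≈ 4.350688.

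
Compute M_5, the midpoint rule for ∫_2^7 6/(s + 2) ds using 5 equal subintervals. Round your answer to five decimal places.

4.85320

Δs = (7 − 2)/5 = 1.
Midpoints: 2.5, 3.5, 4.5, 5.5, 6.5.
f(2.5) = 4/3, f(3.5) = 12/11, f(4.5) = 12/13, f(5.5) = 0.8, f(6.5) = 12/17.
Sum = Δs · [f(2.5) + f(3.5) + f(4.5) + f(5.5) + f(6.5)].
Sum ≈ 4.85320.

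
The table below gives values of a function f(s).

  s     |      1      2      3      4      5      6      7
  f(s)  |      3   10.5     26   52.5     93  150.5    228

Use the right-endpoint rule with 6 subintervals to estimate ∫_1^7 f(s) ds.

560.5

Δs = 1.
Sum = 1·[10.5 + 26 + 52.5 + 93 + 150.5 + 228] = 560.5.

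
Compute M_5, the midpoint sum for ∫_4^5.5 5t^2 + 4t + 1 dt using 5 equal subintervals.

Δt = (5.5 − 4)/5 = 0.3.
Midpoints: 4.15, 4.45, 4.75, 5.05, 5.35.
f(4.15) = 103.7125, f(4.45) = 117.8125, f(4.75) = 132.8125, f(5.05) = 148.7125, f(5.35) = 165.5125.
Sum = Δt · [f(4.15) + f(4.45) + f(4.75) + f(5.05) + f(5.35)].
Sum = 200.56875.

200.56875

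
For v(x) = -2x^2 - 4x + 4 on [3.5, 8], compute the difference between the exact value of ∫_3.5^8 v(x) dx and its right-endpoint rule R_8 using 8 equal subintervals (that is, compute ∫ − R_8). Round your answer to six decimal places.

Exact integral: ∫_3.5^8 v(x) dx = -398.25.
R_8 ≈ -432.89648438.
Error ≈ -398.25 − (-432.89648438) ≈ 34.646484.

34.646484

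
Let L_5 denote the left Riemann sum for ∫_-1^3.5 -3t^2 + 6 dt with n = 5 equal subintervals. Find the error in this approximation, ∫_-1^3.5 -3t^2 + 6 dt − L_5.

-13.365

Exact integral: ∫_-1^3.5 f(t) dt = -16.875.
L_5 = -3.51.
Error = -16.875 − (-3.51) = -13.365.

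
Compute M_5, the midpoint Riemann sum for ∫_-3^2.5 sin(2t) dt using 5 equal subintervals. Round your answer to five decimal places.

0.41750

Δt = (2.5 − (-3))/5 = 1.1.
Midpoints: -2.45, -1.35, -0.25, 0.85, 1.95.
f(-2.45) ≈ 0.98245, f(-1.35) ≈ -0.42738, f(-0.25) ≈ -0.47943, f(0.85) ≈ 0.99166, f(1.95) ≈ -0.68777.
Sum = Δt · [f(-2.45) + f(-1.35) + f(-0.25) + f(0.85) + f(1.95)].
Sum ≈ 0.41750.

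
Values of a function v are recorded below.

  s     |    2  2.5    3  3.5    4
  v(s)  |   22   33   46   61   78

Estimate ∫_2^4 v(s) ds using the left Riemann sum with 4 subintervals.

81

Δs = 0.5.
Sum = 0.5·[22 + 33 + 46 + 61] = 81.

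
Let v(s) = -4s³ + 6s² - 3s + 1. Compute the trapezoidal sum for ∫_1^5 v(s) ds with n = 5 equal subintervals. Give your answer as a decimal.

Δs = (5 − 1)/5 = 0.8.
v(1) = 0, v(1.8) = -8.288, v(2.6) = -36.544, v(3.4) = -97.056, v(4.2) = -202.112, v(5) = -364.
T_5 = (Δs/2)·[v(s_0) + 2v(s_1) + ... + 2v(s_{4}) + v(s_5)].
Sum = -420.8.

-420.8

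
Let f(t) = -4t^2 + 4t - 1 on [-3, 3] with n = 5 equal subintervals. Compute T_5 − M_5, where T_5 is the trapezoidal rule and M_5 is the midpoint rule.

T_5 = -83.76.
M_5 = -75.12.
T_5 − M_5 = -8.64.

-8.64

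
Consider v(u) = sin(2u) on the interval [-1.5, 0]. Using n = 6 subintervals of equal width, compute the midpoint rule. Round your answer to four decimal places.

-1.0054

Δu = (0 − (-1.5))/6 = 0.25.
Midpoints: -1.375, -1.125, -0.875, -0.625, -0.375, -0.125.
v(-1.375) ≈ -0.3817, v(-1.125) ≈ -0.7781, v(-0.875) ≈ -0.9840, v(-0.625) ≈ -0.9490, v(-0.375) ≈ -0.6816, v(-0.125) ≈ -0.2474.
Sum = Δu · [v(-1.375) + v(-1.125) + v(-0.875) + ...].
Sum ≈ -1.0054.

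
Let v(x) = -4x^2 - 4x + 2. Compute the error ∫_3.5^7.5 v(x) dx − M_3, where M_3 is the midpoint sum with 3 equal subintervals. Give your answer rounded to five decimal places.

Exact integral: ∫_3.5^7.5 v(x) dx ≈ -585.3333333.
M_3 ≈ -582.9629630.
Error ≈ -585.3333333 − (-582.9629630) ≈ -2.37037.

-2.37037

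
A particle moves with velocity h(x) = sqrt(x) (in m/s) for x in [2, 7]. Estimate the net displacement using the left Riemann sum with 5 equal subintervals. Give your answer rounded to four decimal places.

9.8318

Δx = (7 − 2)/5 = 1.
Left endpoints: 2, 3, 4, 5, 6.
h(2) ≈ 1.4142, h(3) ≈ 1.7321, h(4) ≈ 2.0000, h(5) ≈ 2.2361, h(6) ≈ 2.4495.
Sum = Δx · [h(2) + h(3) + h(4) + h(5) + h(6)].
Sum ≈ 9.8318.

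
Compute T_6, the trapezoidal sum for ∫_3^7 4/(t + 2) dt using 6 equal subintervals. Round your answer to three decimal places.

2.355

Δt = (7 − 3)/6 = 2/3.
f(3) = 0.8, f(11/3) = 12/17, f(13/3) = 12/19, f(5) = 4/7, f(17/3) = 12/23, f(19/3) = 0.48, f(7) = 4/9.
T_6 = (Δt/2)·[f(t_0) + 2f(t_1) + ... + 2f(t_{5}) + f(t_6)].
Sum ≈ 2.355.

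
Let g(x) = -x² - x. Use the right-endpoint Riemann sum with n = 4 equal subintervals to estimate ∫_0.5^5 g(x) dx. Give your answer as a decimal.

Δx = (5 − 0.5)/4 = 1.125.
Right endpoints: 1.625, 2.75, 3.875, 5.
g(1.625) = -4.265625, g(2.75) = -10.3125, g(3.875) = -18.890625, g(5) = -30.
Sum = Δx · [g(1.625) + g(2.75) + g(3.875) + g(5)].
Sum = -71.40234375.

-71.40234375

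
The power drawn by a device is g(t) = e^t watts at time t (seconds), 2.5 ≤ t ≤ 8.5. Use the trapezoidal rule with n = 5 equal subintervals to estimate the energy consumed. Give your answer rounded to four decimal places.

5477.2445

Δt = (8.5 − 2.5)/5 = 1.2.
g(2.5) ≈ 12.1825, g(3.7) ≈ 40.4473, g(4.9) ≈ 134.2898, g(6.1) ≈ 445.8578, g(7.3) ≈ 1480.2999, g(8.5) ≈ 4914.7688.
T_5 = (Δt/2)·[g(t_0) + 2g(t_1) + ... + 2g(t_{4}) + g(t_5)].
Sum ≈ 5477.2445.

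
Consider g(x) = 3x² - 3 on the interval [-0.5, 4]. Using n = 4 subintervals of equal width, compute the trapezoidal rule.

Δx = (4 − (-0.5))/4 = 1.125.
g(-0.5) = -2.25, g(0.625) = -1.828125, g(1.75) = 6.1875, g(2.875) = 21.796875, g(4) = 45.
T_4 = (Δx/2)·[g(x_0) + 2g(x_1) + 2g(x_2) + 2g(x_3) + g(x_4)].
Sum = 53.47265625.

53.47265625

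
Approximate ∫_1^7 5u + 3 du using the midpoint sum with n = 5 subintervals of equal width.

Δu = (7 − 1)/5 = 1.2.
Midpoints: 1.6, 2.8, 4, 5.2, 6.4.
f(1.6) = 11, f(2.8) = 17, f(4) = 23, f(5.2) = 29, f(6.4) = 35.
Sum = Δu · [f(1.6) + f(2.8) + f(4) + f(5.2) + f(6.4)].
Sum = 138.

138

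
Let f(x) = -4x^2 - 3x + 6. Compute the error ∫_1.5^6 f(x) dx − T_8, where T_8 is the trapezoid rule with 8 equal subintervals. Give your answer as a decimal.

Exact integral: ∫_1.5^6 f(x) dx = -307.125.
T_8 = -308.07421875.
Error = -307.125 − (-308.07421875) = 0.94921875.

0.94921875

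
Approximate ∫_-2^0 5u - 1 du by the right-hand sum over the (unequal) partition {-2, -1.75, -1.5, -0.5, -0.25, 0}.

-8.875

Subinterval widths: 0.25, 0.25, 1, 0.25, 0.25.
Right endpoints: -1.75, -1.5, -0.5, -0.25, 0.
f(-1.75) = -9.75, f(-1.5) = -8.5, f(-0.5) = -3.5, f(-0.25) = -2.25, f(0) = -1.
Sum = Σ Δu_i · f(u_i).
Sum = -8.875.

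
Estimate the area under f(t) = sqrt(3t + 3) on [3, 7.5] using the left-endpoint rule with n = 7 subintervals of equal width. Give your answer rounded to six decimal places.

Δt = (7.5 − 3)/7 = 9/14.
Left endpoints: 3, 51/14, 30/7, 69/14, 39/7, 87/14, 48/7.
f(3) ≈ 3.464102, f(51/14) ≈ 3.732100, f(30/7) ≈ 3.982103, f(69/14) ≈ 4.217311, f(39/7) ≈ 4.440077, f(87/14) ≈ 4.652188, f(48/7) ≈ 4.855042.
Sum = Δt · [f(3) + f(51/14) + f(30/7) + ...].
Sum ≈ 18.863308.

18.863308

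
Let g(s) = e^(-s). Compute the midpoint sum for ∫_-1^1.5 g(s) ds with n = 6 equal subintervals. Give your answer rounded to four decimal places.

Δs = (1.5 − (-1))/6 = 5/12.
Midpoints: -19/24, -0.375, 1/24, 11/24, 0.875, 31/24.
g(-19/24) ≈ 2.2071, g(-0.375) ≈ 1.4550, g(1/24) ≈ 0.9592, g(11/24) ≈ 0.6323, g(0.875) ≈ 0.4169, g(31/24) ≈ 0.2748.
Sum = Δs · [g(-19/24) + g(-0.375) + g(1/24) + ...].
Sum ≈ 2.4772.

2.4772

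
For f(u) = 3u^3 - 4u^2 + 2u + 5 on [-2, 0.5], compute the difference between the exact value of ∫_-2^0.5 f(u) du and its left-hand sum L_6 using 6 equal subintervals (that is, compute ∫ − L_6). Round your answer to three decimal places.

10.022

Exact integral: ∫_-2^0.5 f(u) du ≈ -14.03646.
L_6 ≈ -24.05888.
Error ≈ -14.03646 − (-24.05888) ≈ 10.022.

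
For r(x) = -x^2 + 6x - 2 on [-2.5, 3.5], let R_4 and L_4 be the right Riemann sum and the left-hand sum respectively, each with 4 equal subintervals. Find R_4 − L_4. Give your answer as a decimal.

R_4 = 6.75.
L_4 = -38.25.
R_4 − L_4 = 45.

45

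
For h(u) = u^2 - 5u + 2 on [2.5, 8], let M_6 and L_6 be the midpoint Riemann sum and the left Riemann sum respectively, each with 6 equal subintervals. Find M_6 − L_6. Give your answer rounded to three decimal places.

12.709

M_6 ≈ 31.69821.
L_6 ≈ 18.98900.
M_6 − L_6 ≈ 12.709.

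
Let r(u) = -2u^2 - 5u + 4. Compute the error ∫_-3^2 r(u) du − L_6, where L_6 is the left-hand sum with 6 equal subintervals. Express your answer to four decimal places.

Exact integral: ∫_-3^2 r(u) du ≈ 9.166667.
L_6 ≈ 14.259259.
Error ≈ 9.166667 − 14.259259 ≈ -5.0926.

-5.0926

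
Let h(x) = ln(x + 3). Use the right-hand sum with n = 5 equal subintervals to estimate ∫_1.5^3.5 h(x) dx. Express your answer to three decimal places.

3.471

Δx = (3.5 − 1.5)/5 = 0.4.
Right endpoints: 1.9, 2.3, 2.7, 3.1, 3.5.
h(1.9) ≈ 1.589, h(2.3) ≈ 1.668, h(2.7) ≈ 1.740, h(3.1) ≈ 1.808, h(3.5) ≈ 1.872.
Sum = Δx · [h(1.9) + h(2.3) + h(2.7) + h(3.1) + h(3.5)].
Sum ≈ 3.471.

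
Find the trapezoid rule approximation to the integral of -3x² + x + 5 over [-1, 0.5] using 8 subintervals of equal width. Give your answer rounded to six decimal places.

5.973633

Δx = (0.5 − (-1))/8 = 0.1875.
f(-1) = 1, f(-0.8125) = 2.20703125, f(-0.625) = 3.203125, f(-0.4375) = 3.98828125, f(-0.25) = 4.5625, f(-0.0625) = 4.92578125, f(0.125) = 5.078125, f(0.3125) = 5.01953125, f(0.5) = 4.75.
T_8 = (Δx/2)·[f(x_0) + 2f(x_1) + ... + 2f(x_{7}) + f(x_8)].
Sum ≈ 5.973633.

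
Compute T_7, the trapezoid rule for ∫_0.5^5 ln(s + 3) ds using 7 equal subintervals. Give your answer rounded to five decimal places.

7.74534

Δs = (5 − 0.5)/7 = 9/14.
f(0.5) ≈ 1.25276, f(8/7) ≈ 1.42139, f(25/14) ≈ 1.56564, f(17/7) ≈ 1.69168, f(43/14) ≈ 1.80359, f(26/7) ≈ 1.90424, f(61/14) ≈ 1.99567, f(5) ≈ 2.07944.
T_7 = (Δs/2)·[f(s_0) + 2f(s_1) + ... + 2f(s_{6}) + f(s_7)].
Sum ≈ 7.74534.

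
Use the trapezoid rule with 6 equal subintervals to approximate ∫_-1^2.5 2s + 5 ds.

22.75

Δs = (2.5 − (-1))/6 = 7/12.
f(-1) = 3, f(-5/12) = 25/6, f(1/6) = 16/3, f(0.75) = 6.5, f(4/3) = 23/3, f(23/12) = 53/6, f(2.5) = 10.
T_6 = (Δs/2)·[f(s_0) + 2f(s_1) + ... + 2f(s_{5}) + f(s_6)].
Sum = 22.75.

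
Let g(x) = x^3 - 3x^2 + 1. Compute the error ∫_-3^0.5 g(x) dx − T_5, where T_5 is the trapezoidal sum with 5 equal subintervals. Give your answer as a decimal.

1.929375

Exact integral: ∫_-3^0.5 g(x) dx = -43.859375.
T_5 = -45.78875.
Error = -43.859375 − (-45.78875) = 1.929375.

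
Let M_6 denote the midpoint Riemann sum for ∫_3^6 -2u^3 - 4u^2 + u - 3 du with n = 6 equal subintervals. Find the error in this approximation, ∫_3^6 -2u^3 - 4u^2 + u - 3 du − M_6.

Exact integral: ∫_3^6 f(u) du = -855.
M_6 = -853.0625.
Error = -855 − (-853.0625) = -1.9375.

-1.9375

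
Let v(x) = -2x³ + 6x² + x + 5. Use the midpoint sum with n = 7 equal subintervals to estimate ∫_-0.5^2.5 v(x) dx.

30

Δx = (2.5 − (-0.5))/7 = 3/7.
Midpoints: -2/7, 1/7, 4/7, 1, 10/7, 13/7, 16/7.
v(-2/7) = 1801/343, v(1/7) = 1804/343, v(4/7) = 2455/343, v(1) = 10, v(10/7) = 4405/343, v(13/7) = 5056/343, v(16/7) = 5059/343.
Sum = Δx · [v(-2/7) + v(1/7) + v(4/7) + ...].
Sum = 30.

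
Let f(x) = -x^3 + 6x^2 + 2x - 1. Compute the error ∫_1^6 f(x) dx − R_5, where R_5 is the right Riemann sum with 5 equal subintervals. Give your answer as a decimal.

Exact integral: ∫_1^6 f(x) dx = 136.25.
R_5 = 135.
Error = 136.25 − 135 = 1.25.

1.25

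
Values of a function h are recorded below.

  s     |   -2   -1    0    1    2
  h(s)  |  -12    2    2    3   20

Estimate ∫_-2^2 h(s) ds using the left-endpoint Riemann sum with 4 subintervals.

-5

Δs = 1.
Sum = 1·[(-12) + 2 + 2 + 3] = -5.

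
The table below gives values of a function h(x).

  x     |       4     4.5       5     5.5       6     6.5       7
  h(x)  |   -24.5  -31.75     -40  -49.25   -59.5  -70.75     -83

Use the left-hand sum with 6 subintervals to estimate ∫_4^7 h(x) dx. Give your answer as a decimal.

Δx = 0.5.
Sum = 0.5·[(-24.5) + (-31.75) + (-40) + (-49.25) + (-59.5) + (-70.75)] = -137.875.

-137.875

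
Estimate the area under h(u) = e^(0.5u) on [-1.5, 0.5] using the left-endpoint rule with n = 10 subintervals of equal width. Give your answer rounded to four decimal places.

Δu = (0.5 − (-1.5))/10 = 0.2.
Left endpoints: -1.5, -1.3, -1.1, -0.9, -0.7, -0.5, -0.3, -0.1, 0.1, 0.3.
h(-1.5) ≈ 0.4724, h(-1.3) ≈ 0.5220, h(-1.1) ≈ 0.5769, h(-0.9) ≈ 0.6376, h(-0.7) ≈ 0.7047, h(-0.5) ≈ 0.7788, h(-0.3) ≈ 0.8607, h(-0.1) ≈ 0.9512, h(0.1) ≈ 1.0513, h(0.3) ≈ 1.1618.
Sum = Δu · [h(-1.5) + h(-1.3) + h(-1.1) + ...].
Sum ≈ 1.5435.

1.5435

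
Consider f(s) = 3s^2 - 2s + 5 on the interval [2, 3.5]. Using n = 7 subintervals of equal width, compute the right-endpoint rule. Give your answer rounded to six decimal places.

36.489796

Δs = (3.5 − 2)/7 = 3/14.
Right endpoints: 31/14, 17/7, 37/14, 20/7, 43/14, 23/7, 3.5.
f(31/14) = 2995/196, f(17/7) = 874/49, f(37/14) = 4051/196, f(20/7) = 1165/49, f(43/14) = 5323/196, f(23/7) = 1510/49, f(3.5) = 34.75.
Sum = Δs · [f(31/14) + f(17/7) + f(37/14) + ...].
Sum ≈ 36.489796.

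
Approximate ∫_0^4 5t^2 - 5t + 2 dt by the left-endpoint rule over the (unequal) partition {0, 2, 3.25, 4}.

Subinterval widths: 2, 1.25, 0.75.
Left endpoints: 0, 2, 3.25.
f(0) = 2, f(2) = 12, f(3.25) = 38.5625.
Sum = Σ Δt_i · f(t_i).
Sum = 47.921875.

47.921875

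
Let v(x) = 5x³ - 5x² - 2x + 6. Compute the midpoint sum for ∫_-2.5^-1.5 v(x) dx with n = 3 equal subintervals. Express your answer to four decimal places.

Δx = (-1.5 − (-2.5))/3 = 1/3.
Midpoints: -7/3, -2, -5/3.
v(-7/3) = -2162/27, v(-2) = -50, v(-5/3) = -748/27.
Sum = Δx · [v(-7/3) + v(-2) + v(-5/3)].
Sum ≈ -52.5926.

-52.5926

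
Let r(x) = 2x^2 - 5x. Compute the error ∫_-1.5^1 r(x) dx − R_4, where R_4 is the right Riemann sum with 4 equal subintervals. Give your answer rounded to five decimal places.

Exact integral: ∫_-1.5^1 r(x) dx ≈ 6.0416667.
R_4 = 1.6796875.
Error ≈ 6.0416667 − 1.6796875 ≈ 4.36198.

4.36198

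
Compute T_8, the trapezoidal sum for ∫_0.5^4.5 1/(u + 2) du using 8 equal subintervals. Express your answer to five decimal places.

Δu = (4.5 − 0.5)/8 = 0.5.
f(0.5) = 0.4, f(1) = 1/3, f(1.5) = 2/7, f(2) = 0.25, f(2.5) = 2/9, f(3) = 0.2, f(3.5) = 2/11, f(4) = 1/6, f(4.5) = 2/13.
T_8 = (Δu/2)·[f(u_0) + 2f(u_1) + ... + 2f(u_{7}) + f(u_8)].
Sum ≈ 0.95834.

0.95834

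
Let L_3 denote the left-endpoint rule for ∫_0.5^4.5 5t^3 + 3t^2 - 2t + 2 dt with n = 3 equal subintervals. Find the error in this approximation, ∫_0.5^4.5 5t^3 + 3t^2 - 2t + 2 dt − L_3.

290

Exact integral: ∫_0.5^4.5 f(t) dt = 591.5.
L_3 = 301.5.
Error = 591.5 − 301.5 = 290.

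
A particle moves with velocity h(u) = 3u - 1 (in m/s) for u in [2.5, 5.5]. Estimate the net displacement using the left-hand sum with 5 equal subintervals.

Δu = (5.5 − 2.5)/5 = 0.6.
Left endpoints: 2.5, 3.1, 3.7, 4.3, 4.9.
h(2.5) = 6.5, h(3.1) = 8.3, h(3.7) = 10.1, h(4.3) = 11.9, h(4.9) = 13.7.
Sum = Δu · [h(2.5) + h(3.1) + h(3.7) + h(4.3) + h(4.9)].
Sum = 30.3.

30.3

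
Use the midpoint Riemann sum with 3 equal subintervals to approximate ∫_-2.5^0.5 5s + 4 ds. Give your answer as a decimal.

-3

Δs = (0.5 − (-2.5))/3 = 1.
Midpoints: -2, -1, 0.
f(-2) = -6, f(-1) = -1, f(0) = 4.
Sum = Δs · [f(-2) + f(-1) + f(0)].
Sum = -3.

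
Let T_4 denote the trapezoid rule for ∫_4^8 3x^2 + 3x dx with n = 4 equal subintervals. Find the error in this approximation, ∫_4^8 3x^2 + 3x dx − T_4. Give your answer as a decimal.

-2

Exact integral: ∫_4^8 f(x) dx = 520.
T_4 = 522.
Error = 520 − 522 = -2.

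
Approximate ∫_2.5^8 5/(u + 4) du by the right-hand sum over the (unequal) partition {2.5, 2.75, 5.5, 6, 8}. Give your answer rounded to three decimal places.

2.716

Subinterval widths: 0.25, 2.75, 0.5, 2.
Right endpoints: 2.75, 5.5, 6, 8.
f(2.75) = 20/27, f(5.5) = 10/19, f(6) = 0.5, f(8) = 5/12.
Sum = Σ Δu_i · f(u_i).
Sum ≈ 2.716.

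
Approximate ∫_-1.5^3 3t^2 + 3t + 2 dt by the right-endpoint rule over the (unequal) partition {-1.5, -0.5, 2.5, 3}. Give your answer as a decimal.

Subinterval widths: 1, 3, 0.5.
Right endpoints: -0.5, 2.5, 3.
f(-0.5) = 1.25, f(2.5) = 28.25, f(3) = 38.
Sum = Σ Δt_i · f(t_i).
Sum = 105.

105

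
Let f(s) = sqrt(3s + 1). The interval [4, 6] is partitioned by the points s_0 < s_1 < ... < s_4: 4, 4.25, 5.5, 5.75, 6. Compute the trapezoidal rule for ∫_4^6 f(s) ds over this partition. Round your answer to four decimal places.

7.9821

Subinterval widths: 0.25, 1.25, 0.25, 0.25.
f(4) ≈ 3.6056, f(4.25) ≈ 3.7081, f(5.5) ≈ 4.1833, f(5.75) ≈ 4.2720, f(6) ≈ 4.3589.
On each subinterval the trapezoid contributes (Δs_i/2)·[f(s_{i-1}) + f(s_i)].
Sum ≈ 7.9821.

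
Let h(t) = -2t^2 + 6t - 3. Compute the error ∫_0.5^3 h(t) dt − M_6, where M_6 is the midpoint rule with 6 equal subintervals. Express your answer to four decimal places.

Exact integral: ∫_0.5^3 h(t) dt ≈ 0.833333.
M_6 ≈ 0.905671.
Error ≈ 0.833333 − 0.905671 ≈ -0.0723.

-0.0723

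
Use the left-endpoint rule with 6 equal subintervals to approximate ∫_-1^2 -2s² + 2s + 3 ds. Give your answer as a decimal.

5.75

Δs = (2 − (-1))/6 = 0.5.
Left endpoints: -1, -0.5, 0, 0.5, 1, 1.5.
f(-1) = -1, f(-0.5) = 1.5, f(0) = 3, f(0.5) = 3.5, f(1) = 3, f(1.5) = 1.5.
Sum = Δs · [f(-1) + f(-0.5) + f(0) + ...].
Sum = 5.75.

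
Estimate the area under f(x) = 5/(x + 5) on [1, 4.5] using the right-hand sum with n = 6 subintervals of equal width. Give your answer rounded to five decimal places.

2.21048

Δx = (4.5 − 1)/6 = 7/12.
Right endpoints: 19/12, 13/6, 2.75, 10/3, 47/12, 4.5.
f(19/12) = 60/79, f(13/6) = 30/43, f(2.75) = 20/31, f(10/3) = 0.6, f(47/12) = 60/107, f(4.5) = 10/19.
Sum = Δx · [f(19/12) + f(13/6) + f(2.75) + ...].
Sum ≈ 2.21048.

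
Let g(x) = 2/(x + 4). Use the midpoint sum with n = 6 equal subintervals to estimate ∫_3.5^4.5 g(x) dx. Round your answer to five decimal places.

Δx = (4.5 − 3.5)/6 = 1/6.
Midpoints: 43/12, 3.75, 47/12, 49/12, 4.25, 53/12.
g(43/12) = 24/91, g(3.75) = 8/31, g(47/12) = 24/95, g(49/12) = 24/97, g(4.25) = 8/33, g(53/12) = 24/101.
Sum = Δx · [g(43/12) + g(3.75) + g(47/12) + ...].
Sum ≈ 0.25032.

0.25032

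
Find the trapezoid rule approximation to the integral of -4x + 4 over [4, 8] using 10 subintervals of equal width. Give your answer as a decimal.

-80

Δx = (8 − 4)/10 = 0.4.
f(4) = -12, f(4.4) = -13.6, f(4.8) = -15.2, f(5.2) = -16.8, f(5.6) = -18.4, f(6) = -20, f(6.4) = -21.6, f(6.8) = -23.2, f(7.2) = -24.8, f(7.6) = -26.4, f(8) = -28.
T_10 = (Δx/2)·[f(x_0) + 2f(x_1) + ... + 2f(x_{9}) + f(x_10)].
Sum = -80.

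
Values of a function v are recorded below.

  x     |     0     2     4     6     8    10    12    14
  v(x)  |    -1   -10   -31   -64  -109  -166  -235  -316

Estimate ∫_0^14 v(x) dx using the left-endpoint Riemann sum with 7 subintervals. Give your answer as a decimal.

-1232

Δx = 2.
Sum = 2·[(-1) + (-10) + (-31) + (-64) + (-109) + (-166) + (-235)] = -1232.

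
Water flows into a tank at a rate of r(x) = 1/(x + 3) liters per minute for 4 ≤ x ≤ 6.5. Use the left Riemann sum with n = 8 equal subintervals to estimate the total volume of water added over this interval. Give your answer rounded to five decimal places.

0.31133

Δx = (6.5 − 4)/8 = 0.3125.
Left endpoints: 4, 4.3125, 4.625, 4.9375, 5.25, 5.5625, 5.875, 6.1875.
r(4) = 1/7, r(4.3125) = 16/117, r(4.625) = 8/61, r(4.9375) = 16/127, r(5.25) = 4/33, r(5.5625) = 16/137, r(5.875) = 8/71, r(6.1875) = 16/147.
Sum = Δx · [r(4) + r(4.3125) + r(4.625) + ...].
Sum ≈ 0.31133.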